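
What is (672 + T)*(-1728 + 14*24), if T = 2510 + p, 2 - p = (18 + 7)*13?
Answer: -3979728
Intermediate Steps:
p = -323 (p = 2 - (18 + 7)*13 = 2 - 25*13 = 2 - 1*325 = 2 - 325 = -323)
T = 2187 (T = 2510 - 323 = 2187)
(672 + T)*(-1728 + 14*24) = (672 + 2187)*(-1728 + 14*24) = 2859*(-1728 + 336) = 2859*(-1392) = -3979728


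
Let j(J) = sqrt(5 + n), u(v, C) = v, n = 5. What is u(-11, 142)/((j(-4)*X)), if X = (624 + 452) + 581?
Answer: -11*sqrt(10)/16570 ≈ -0.0020993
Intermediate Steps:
X = 1657 (X = 1076 + 581 = 1657)
j(J) = sqrt(10) (j(J) = sqrt(5 + 5) = sqrt(10))
u(-11, 142)/((j(-4)*X)) = -11*sqrt(10)/16570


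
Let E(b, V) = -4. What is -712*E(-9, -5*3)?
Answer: 2848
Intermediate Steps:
-712*E(-9, -5*3) = -712*(-4) = 2848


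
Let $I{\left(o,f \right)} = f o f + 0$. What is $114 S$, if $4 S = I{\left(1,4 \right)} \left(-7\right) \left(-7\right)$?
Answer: $22344$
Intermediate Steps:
$I{\left(o,f \right)} = o f^{2}$ ($I{\left(o,f \right)} = o f^{2} + 0 = o f^{2}$)
$S = 196$ ($S = \frac{1 \cdot 4^{2} \left(-7\right) \left(-7\right)}{4} = \frac{1 \cdot 16 \left(-7\right) \left(-7\right)}{4} = \frac{16 \left(-7\right) \left(-7\right)}{4} = \frac{\left(-112\right) \left(-7\right)}{4} = \frac{1}{4} \cdot 784 = 196$)
$114 S = 114 \cdot 196 = 22344$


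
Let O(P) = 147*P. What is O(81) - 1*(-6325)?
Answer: 18232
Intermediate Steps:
O(81) - 1*(-6325) = 147*81 - 1*(-6325) = 11907 + 6325 = 18232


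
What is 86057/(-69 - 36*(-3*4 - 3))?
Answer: 86057/471 ≈ 182.71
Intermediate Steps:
86057/(-69 - 36*(-3*4 - 3)) = 86057/(-69 - 36*(-12 - 3)) = 86057/(-69 - 36*(-15)) = 86057/(-69 + 540) = 86057/471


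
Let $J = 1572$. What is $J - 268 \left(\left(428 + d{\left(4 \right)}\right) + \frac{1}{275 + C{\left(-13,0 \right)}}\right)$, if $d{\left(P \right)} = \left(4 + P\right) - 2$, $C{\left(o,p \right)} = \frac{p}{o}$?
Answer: $- \frac{31553768}{275} \approx -1.1474 \cdot 10^{5}$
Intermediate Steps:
$d{\left(P \right)} = 2 + P$
$J - 268 \left(\left(428 + d{\left(4 \right)}\right) + \frac{1}{275 + C{\left(-13,0 \right)}}\right) = 1572 - 268 \left(\left(428 + \left(2 + 4\right)\right) + \frac{1}{275 + \frac{0}{-13}}\right) = 1572 - 268 \left(\left(428 + 6\right) + \frac{1}{275 + 0 \left(- \frac{1}{13}\right)}\right) = 1572 - 268 \left(434 + \frac{1}{275 + 0}\right) = 1572 - 268 \left(434 + \frac{1}{275}\right) = 1572 - \frac{31986068}{275} = - \frac{31553768}{275}$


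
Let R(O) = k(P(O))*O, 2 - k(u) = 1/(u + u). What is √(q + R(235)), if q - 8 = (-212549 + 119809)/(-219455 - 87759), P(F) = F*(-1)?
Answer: √45189532425746/307214 ≈ 21.882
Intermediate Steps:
P(F) = -F
k(u) = 2 - 1/(2*u) (k(u) = 2 - 1/(u + u) = 2 - 1/(2*u))
q = 1275226/153607 (q = 8 + (-212549 + 119809)/(-219455 - 87759) = 8 - 92740/(-307214) = 8 - 92740*(-1/307214) = 8 + 46370/153607 = 1275226/153607 ≈ 8.3019)
R(O) = O*(2 + 1/(2*O)) (R(O) = (2 - (-1/O)/2)*O = (2 - (-1)/(2*O))*O = (2 + 1/(2*O))*O = O*(2 + 1/(2*O)))
√(q + R(235)) = √(1275226/153607 + (½ + 2*235)) = √(1275226/153607 + (½ + 470)) = √(1275226/153607 + 941/2) = √(147094639/307214) = √45189532425746/307214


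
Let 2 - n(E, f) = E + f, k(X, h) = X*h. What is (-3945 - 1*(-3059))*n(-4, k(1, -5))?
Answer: -9746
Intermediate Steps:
n(E, f) = 2 - E - f (n(E, f) = 2 - (E + f) = 2 + (-E - f) = 2 - E - f)
(-3945 - 1*(-3059))*n(-4, k(1, -5)) = (-3945 - 1*(-3059))*(2 - 1*(-4) - (-5)) = (-3945 + 3059)*(2 + 4 - 1*(-5)) = -886*(2 + 4 + 5) = -886*11 = -9746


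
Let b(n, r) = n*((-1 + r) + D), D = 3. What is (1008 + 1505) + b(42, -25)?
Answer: 1547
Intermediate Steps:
b(n, r) = n*(2 + r) (b(n, r) = n*((-1 + r) + 3) = n*(2 + r))
(1008 + 1505) + b(42, -25) = (1008 + 1505) + 42*(2 - 25) = 2513 + 42*(-23) = 2513 - 966 = 1547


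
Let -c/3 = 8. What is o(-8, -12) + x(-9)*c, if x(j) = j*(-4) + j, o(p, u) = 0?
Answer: -648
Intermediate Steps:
c = -24 (c = -3*8 = -24)
x(j) = -3*j (x(j) = -4*j + j = -3*j)
o(-8, -12) + x(-9)*c = 0 - 3*(-9)*(-24) = 0 + 27*(-24) = 0 - 648 = -648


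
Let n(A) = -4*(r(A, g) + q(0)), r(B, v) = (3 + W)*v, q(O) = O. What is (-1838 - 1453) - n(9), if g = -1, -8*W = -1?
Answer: -6607/2 ≈ -3303.5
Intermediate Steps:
W = ⅛ (W = -⅛*(-1) = ⅛ ≈ 0.12500)
r(B, v) = 25*v/8 (r(B, v) = (3 + ⅛)*v = 25*v/8)
n(A) = 25/2 (n(A) = -4*((25/8)*(-1) + 0) = -4*(-25/8 + 0) = -4*(-25/8) = 25/2)
(-1838 - 1453) - n(9) = (-1838 - 1453) - 1*25/2 = -3291 - 25/2 = -6607/2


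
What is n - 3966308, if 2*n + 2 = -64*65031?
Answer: -6047301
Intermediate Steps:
n = -2080993 (n = -1 + (-64*65031)/2 = -1 + (½)*(-4161984) = -1 - 2080992 = -2080993)
n - 3966308 = -2080993 - 3966308 = -6047301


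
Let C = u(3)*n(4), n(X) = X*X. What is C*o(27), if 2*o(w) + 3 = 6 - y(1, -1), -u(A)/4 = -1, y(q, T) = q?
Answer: 64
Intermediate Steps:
u(A) = 4 (u(A) = -4*(-1) = 4)
n(X) = X²
o(w) = 1 (o(w) = -3/2 + (6 - 1*1)/2 = -3/2 + (6 - 1)/2 = -3/2 + (½)*5 = -3/2 + 5/2 = 1)
C = 64 (C = 4*4² = 4*16 = 64)
C*o(27) = 64*1 = 64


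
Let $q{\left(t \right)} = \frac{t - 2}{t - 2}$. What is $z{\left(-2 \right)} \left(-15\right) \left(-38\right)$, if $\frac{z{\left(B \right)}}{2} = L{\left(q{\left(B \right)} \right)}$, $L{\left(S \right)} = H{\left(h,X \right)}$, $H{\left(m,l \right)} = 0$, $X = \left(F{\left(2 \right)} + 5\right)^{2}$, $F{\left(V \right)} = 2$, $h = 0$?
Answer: $0$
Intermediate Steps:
$X = 49$ ($X = \left(2 + 5\right)^{2} = 7^{2} = 49$)
$q{\left(t \right)} = 1$ ($q{\left(t \right)} = \frac{-2 + t}{-2 + t} = 1$)
$L{\left(S \right)} = 0$
$z{\left(B \right)} = 0$ ($z{\left(B \right)} = 2 \cdot 0 = 0$)
$z{\left(-2 \right)} \left(-15\right) \left(-38\right) = 0 \left(-15\right) \left(-38\right) = 0 \left(-38\right) = 0$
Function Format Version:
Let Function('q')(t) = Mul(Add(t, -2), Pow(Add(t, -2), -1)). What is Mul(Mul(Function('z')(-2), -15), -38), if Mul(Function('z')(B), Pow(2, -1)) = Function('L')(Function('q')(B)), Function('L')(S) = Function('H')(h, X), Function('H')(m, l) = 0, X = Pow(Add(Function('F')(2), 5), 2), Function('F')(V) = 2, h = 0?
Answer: 0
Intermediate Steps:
X = 49 (X = Pow(Add(2, 5), 2) = Pow(7, 2) = 49)
Function('q')(t) = 1 (Function('q')(t) = Mul(Add(-2, t), Pow(Add(-2, t), -1)) = 1)
Function('L')(S) = 0
Function('z')(B) = 0 (Function('z')(B) = Mul(2, 0) = 0)
Mul(Mul(Function('z')(-2), -15), -38) = Mul(Mul(0, -15), -38) = Mul(0, -38) = 0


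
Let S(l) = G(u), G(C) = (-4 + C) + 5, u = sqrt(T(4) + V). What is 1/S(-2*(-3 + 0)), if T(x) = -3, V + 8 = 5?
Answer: 1/7 - I*sqrt(6)/7 ≈ 0.14286 - 0.34993*I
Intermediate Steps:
V = -3 (V = -8 + 5 = -3)
u = I*sqrt(6) (u = sqrt(-3 - 3) = sqrt(-6) = I*sqrt(6) ≈ 2.4495*I)
G(C) = 1 + C
S(l) = 1 + I*sqrt(6)
1/S(-2*(-3 + 0)) = 1/(1 + I*sqrt(6))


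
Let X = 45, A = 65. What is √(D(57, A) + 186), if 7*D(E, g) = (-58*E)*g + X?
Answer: 3*I*√166089/7 ≈ 174.66*I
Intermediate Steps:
D(E, g) = 45/7 - 58*E*g/7 (D(E, g) = ((-58*E)*g + 45)/7 = (-58*E*g + 45)/7 = (45 - 58*E*g)/7 = 45/7 - 58*E*g/7)
√(D(57, A) + 186) = √((45/7 - 58/7*57*65) + 186) = √((45/7 - 214890/7) + 186) = √(-214845/7 + 186) = √(-213543/7) = 3*I*√166089/7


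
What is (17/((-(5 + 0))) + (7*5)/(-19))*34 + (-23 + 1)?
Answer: -19022/95 ≈ -200.23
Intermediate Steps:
(17/((-(5 + 0))) + (7*5)/(-19))*34 + (-23 + 1) = (17/((-1*5)) + 35*(-1/19))*34 - 22 = (17/(-5) - 35/19)*34 - 22 = (17*(-1/5) - 35/19)*34 - 22 = (-17/5 - 35/19)*34 - 22 = -498/95*34 - 22 = -16932/95 - 22 = -19022/95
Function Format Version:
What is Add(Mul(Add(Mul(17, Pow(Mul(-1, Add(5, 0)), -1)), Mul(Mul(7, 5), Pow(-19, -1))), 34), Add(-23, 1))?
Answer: Rational(-19022, 95) ≈ -200.23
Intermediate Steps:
Add(Mul(Add(Mul(17, Pow(Mul(-1, Add(5, 0)), -1)), Mul(Mul(7, 5), Pow(-19, -1))), 34), Add(-23, 1)) = Add(Mul(Add(Mul(17, Pow(Mul(-1, 5), -1)), Mul(35, Rational(-1, 19))), 34), -22) = Add(Mul(Add(Mul(17, Pow(-5, -1)), Rational(-35, 19)), 34), -22) = Add(Mul(Add(Mul(17, Rational(-1, 5)), Rational(-35, 19)), 34), -22) = Add(Mul(Add(Rational(-17, 5), Rational(-35, 19)), 34), -22) = Add(Mul(Rational(-498, 95), 34), -22) = Add(Rational(-16932, 95), -22) = Rational(-19022, 95)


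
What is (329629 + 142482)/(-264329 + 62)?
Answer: -472111/264267 ≈ -1.7865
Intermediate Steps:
(329629 + 142482)/(-264329 + 62) = 472111/(-264267) = 472111*(-1/264267) = -472111/264267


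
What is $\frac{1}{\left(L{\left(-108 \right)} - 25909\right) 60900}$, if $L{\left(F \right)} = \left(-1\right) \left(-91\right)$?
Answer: $- \frac{1}{1572316200} \approx -6.36 \cdot 10^{-10}$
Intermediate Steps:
$L{\left(F \right)} = 91$
$\frac{1}{\left(L{\left(-108 \right)} - 25909\right) 60900} = \frac{1}{\left(91 - 25909\right) 60900} = \frac{1}{-25818} \cdot \frac{1}{60900} = \left(- \frac{1}{25818}\right) \frac{1}{60900} = - \frac{1}{1572316200}$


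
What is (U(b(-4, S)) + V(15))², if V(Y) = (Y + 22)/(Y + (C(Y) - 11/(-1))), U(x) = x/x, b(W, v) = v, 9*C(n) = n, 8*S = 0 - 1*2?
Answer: 37636/6889 ≈ 5.4632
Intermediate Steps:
S = -¼ (S = (0 - 1*2)/8 = (0 - 2)/8 = (⅛)*(-2) = -¼ ≈ -0.25000)
C(n) = n/9
U(x) = 1
V(Y) = (22 + Y)/(11 + 10*Y/9) (V(Y) = (Y + 22)/(Y + (Y/9 - 11/(-1))) = (22 + Y)/(Y + (Y/9 - 11*(-1))) = (22 + Y)/(Y + (Y/9 + 11)) = (22 + Y)/(Y + (11 + Y/9)) = (22 + Y)/(11 + 10*Y/9))
(U(b(-4, S)) + V(15))² = (1 + 9*(22 + 15)/(99 + 10*15))² = (1 + 9*37/(99 + 150))² = (1 + 9*37/249)² = (1 + 9*(1/249)*37)² = (1 + 111/83)² = (194/83)² = 37636/6889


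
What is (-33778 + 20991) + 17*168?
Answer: -9931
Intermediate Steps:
(-33778 + 20991) + 17*168 = -12787 + 2856 = -9931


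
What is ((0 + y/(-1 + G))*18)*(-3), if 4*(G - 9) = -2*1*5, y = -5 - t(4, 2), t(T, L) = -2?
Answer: 324/11 ≈ 29.455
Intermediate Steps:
y = -3 (y = -5 - 1*(-2) = -5 + 2 = -3)
G = 13/2 (G = 9 + (-2*1*5)/4 = 9 + (-2*5)/4 = 9 + (1/4)*(-10) = 9 - 5/2 = 13/2 ≈ 6.5000)
((0 + y/(-1 + G))*18)*(-3) = ((0 - 3/(-1 + 13/2))*18)*(-3) = ((0 - 3/(11/2))*18)*(-3) = ((0 + (2/11)*(-3))*18)*(-3) = ((0 - 6/11)*18)*(-3) = -6/11*18*(-3) = -108/11*(-3) = 324/11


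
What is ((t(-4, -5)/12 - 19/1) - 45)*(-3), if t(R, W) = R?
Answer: 193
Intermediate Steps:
((t(-4, -5)/12 - 19/1) - 45)*(-3) = ((-4/12 - 19/1) - 45)*(-3) = ((-4*1/12 - 19*1) - 45)*(-3) = ((-⅓ - 19) - 45)*(-3) = (-58/3 - 45)*(-3) = -193/3*(-3) = 193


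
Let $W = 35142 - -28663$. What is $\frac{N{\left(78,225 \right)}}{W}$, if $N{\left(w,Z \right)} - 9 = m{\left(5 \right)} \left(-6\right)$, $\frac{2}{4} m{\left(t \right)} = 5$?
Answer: $- \frac{51}{63805} \approx -0.00079931$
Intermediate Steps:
$m{\left(t \right)} = 10$ ($m{\left(t \right)} = 2 \cdot 5 = 10$)
$N{\left(w,Z \right)} = -51$ ($N{\left(w,Z \right)} = 9 + 10 \left(-6\right) = 9 - 60 = -51$)
$W = 63805$ ($W = 35142 + 28663 = 63805$)
$\frac{N{\left(78,225 \right)}}{W} = - \frac{51}{63805}$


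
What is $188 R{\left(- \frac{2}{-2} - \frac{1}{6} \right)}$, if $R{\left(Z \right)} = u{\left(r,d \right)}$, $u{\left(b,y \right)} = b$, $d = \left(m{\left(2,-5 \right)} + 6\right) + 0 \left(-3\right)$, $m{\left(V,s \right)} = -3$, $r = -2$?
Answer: $-376$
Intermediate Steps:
$d = 3$ ($d = \left(-3 + 6\right) + 0 \left(-3\right) = 3 + 0 = 3$)
$R{\left(Z \right)} = -2$
$188 R{\left(- \frac{2}{-2} - \frac{1}{6} \right)} = 188 \left(-2\right) = -376$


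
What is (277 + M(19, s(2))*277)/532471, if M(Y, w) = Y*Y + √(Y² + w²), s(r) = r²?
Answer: 100274/532471 + 277*√377/532471 ≈ 0.19842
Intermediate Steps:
M(Y, w) = Y² + √(Y² + w²)
(277 + M(19, s(2))*277)/532471 = (277 + (19² + √(19² + (2²)²))*277)/532471 = (277 + (361 + √(361 + 4²))*277)*(1/532471) = (277 + (361 + √(361 + 16))*277)*(1/532471) = (277 + (361 + √377)*277)*(1/532471) = (277 + (99997 + 277*√377))*(1/532471) = (100274 + 277*√377)*(1/532471) = 100274/532471 + 277*√377/532471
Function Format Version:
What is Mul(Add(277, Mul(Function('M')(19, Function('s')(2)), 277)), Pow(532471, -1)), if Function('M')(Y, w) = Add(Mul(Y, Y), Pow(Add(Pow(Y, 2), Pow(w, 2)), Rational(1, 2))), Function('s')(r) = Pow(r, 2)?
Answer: Add(Rational(100274, 532471), Mul(Rational(277, 532471), Pow(377, Rational(1, 2)))) ≈ 0.19842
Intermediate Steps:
Function('M')(Y, w) = Add(Pow(Y, 2), Pow(Add(Pow(Y, 2), Pow(w, 2)), Rational(1, 2)))
Mul(Add(277, Mul(Function('M')(19, Function('s')(2)), 277)), Pow(532471, -1)) = Mul(Add(277, Mul(Add(Pow(19, 2), Pow(Add(Pow(19, 2), Pow(Pow(2, 2), 2)), Rational(1, 2))), 277)), Pow(532471, -1)) = Mul(Add(277, Mul(Add(361, Pow(Add(361, Pow(4, 2)), Rational(1, 2))), 277)), Rational(1, 532471)) = Mul(Add(277, Mul(Add(361, Pow(Add(361, 16), Rational(1, 2))), 277)), Rational(1, 532471)) = Mul(Add(277, Mul(Add(361, Pow(377, Rational(1, 2))), 277)), Rational(1, 532471)) = Mul(Add(277, Add(99997, Mul(277, Pow(377, Rational(1, 2))))), Rational(1, 532471)) = Mul(Add(100274, Mul(277, Pow(377, Rational(1, 2)))), Rational(1, 532471)) = Add(Rational(100274, 532471), Mul(Rational(277, 532471), Pow(377, Rational(1, 2))))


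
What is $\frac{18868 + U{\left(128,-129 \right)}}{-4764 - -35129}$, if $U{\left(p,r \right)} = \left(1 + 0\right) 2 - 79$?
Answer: $\frac{18791}{30365} \approx 0.61884$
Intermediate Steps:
$U{\left(p,r \right)} = -77$ ($U{\left(p,r \right)} = 1 \cdot 2 - 79 = 2 - 79 = -77$)
$\frac{18868 + U{\left(128,-129 \right)}}{-4764 - -35129} = \frac{18868 - 77}{-4764 - -35129} = \frac{18791}{-4764 + 35129} = \frac{18791}{30365}$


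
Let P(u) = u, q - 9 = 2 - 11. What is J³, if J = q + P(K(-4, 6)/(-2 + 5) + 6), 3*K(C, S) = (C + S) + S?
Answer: 238328/729 ≈ 326.92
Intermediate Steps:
K(C, S) = C/3 + 2*S/3 (K(C, S) = ((C + S) + S)/3 = (C + 2*S)/3 = C/3 + 2*S/3)
q = 0 (q = 9 + (2 - 11) = 9 - 9 = 0)
J = 62/9 (J = 0 + (((⅓)*(-4) + (⅔)*6)/(-2 + 5) + 6) = 0 + ((-4/3 + 4)/3 + 6) = 0 + ((8/3)*(⅓) + 6) = 0 + (8/9 + 6) = 0 + 62/9 = 62/9 ≈ 6.8889)
J³ = (62/9)³ = 238328/729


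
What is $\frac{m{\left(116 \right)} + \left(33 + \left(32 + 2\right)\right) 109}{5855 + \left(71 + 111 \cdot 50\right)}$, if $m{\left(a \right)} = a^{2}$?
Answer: $\frac{20759}{11476} \approx 1.8089$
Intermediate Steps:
$\frac{m{\left(116 \right)} + \left(33 + \left(32 + 2\right)\right) 109}{5855 + \left(71 + 111 \cdot 50\right)} = \frac{116^{2} + \left(33 + \left(32 + 2\right)\right) 109}{5855 + \left(71 + 111 \cdot 50\right)} = \frac{13456 + \left(33 + 34\right) 109}{5855 + \left(71 + 5550\right)} = \frac{13456 + 67 \cdot 109}{5855 + 5621} = \frac{13456 + 7303}{11476} = 20759 \cdot \frac{1}{11476} = \frac{20759}{11476}$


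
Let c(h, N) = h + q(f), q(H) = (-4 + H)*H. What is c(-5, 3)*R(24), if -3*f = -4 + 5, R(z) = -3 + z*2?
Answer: -160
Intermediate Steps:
R(z) = -3 + 2*z
f = -⅓ (f = -(-4 + 5)/3 = -⅓*1 = -⅓ ≈ -0.33333)
q(H) = H*(-4 + H)
c(h, N) = 13/9 + h (c(h, N) = h - (-4 - ⅓)/3 = h - ⅓*(-13/3) = h + 13/9 = 13/9 + h)
c(-5, 3)*R(24) = (13/9 - 5)*(-3 + 2*24) = -32*(-3 + 48)/9 = -32/9*45 = -160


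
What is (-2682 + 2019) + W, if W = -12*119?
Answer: -2091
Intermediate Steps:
W = -1428
(-2682 + 2019) + W = (-2682 + 2019) - 1428 = -663 - 1428 = -2091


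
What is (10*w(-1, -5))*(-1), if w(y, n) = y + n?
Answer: 60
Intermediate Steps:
w(y, n) = n + y
(10*w(-1, -5))*(-1) = (10*(-5 - 1))*(-1) = (10*(-6))*(-1) = -60*(-1) = 60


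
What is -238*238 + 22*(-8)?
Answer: -56820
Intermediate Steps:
-238*238 + 22*(-8) = -56644 - 176 = -56820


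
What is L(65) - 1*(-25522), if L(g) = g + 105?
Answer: 25692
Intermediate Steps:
L(g) = 105 + g
L(65) - 1*(-25522) = (105 + 65) - 1*(-25522) = 170 + 25522 = 25692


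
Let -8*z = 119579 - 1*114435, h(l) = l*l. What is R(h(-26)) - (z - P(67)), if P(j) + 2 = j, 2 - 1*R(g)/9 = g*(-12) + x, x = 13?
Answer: 73617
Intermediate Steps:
h(l) = l**2
R(g) = -99 + 108*g (R(g) = 18 - 9*(g*(-12) + 13) = 18 - 9*(-12*g + 13) = 18 - 9*(13 - 12*g) = 18 + (-117 + 108*g) = -99 + 108*g)
P(j) = -2 + j
z = -643 (z = -(119579 - 1*114435)/8 = -(119579 - 114435)/8 = -1/8*5144 = -643)
R(h(-26)) - (z - P(67)) = (-99 + 108*(-26)**2) - (-643 - (-2 + 67)) = (-99 + 108*676) - (-643 - 1*65) = (-99 + 73008) - (-643 - 65) = 72909 - 1*(-708) = 72909 + 708 = 73617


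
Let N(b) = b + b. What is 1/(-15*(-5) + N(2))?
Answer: 1/79 ≈ 0.012658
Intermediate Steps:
N(b) = 2*b
1/(-15*(-5) + N(2)) = 1/(-15*(-5) + 2*2) = 1/(75 + 4) = 1/79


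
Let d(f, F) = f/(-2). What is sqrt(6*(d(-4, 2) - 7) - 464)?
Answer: I*sqrt(494) ≈ 22.226*I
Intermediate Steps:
d(f, F) = -f/2 (d(f, F) = f*(-1/2) = -f/2)
sqrt(6*(d(-4, 2) - 7) - 464) = sqrt(6*(-1/2*(-4) - 7) - 464) = sqrt(6*(2 - 7) - 464) = sqrt(6*(-5) - 464) = sqrt(-30 - 464) = sqrt(-494) = I*sqrt(494)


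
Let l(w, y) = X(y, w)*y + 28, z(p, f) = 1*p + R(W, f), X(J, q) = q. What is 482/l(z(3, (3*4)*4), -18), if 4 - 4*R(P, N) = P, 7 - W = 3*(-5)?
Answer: 482/55 ≈ 8.7636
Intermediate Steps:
W = 22 (W = 7 - 3*(-5) = 7 - 1*(-15) = 7 + 15 = 22)
R(P, N) = 1 - P/4
z(p, f) = -9/2 + p (z(p, f) = 1*p + (1 - 1/4*22) = p + (1 - 11/2) = p - 9/2 = -9/2 + p)
l(w, y) = 28 + w*y (l(w, y) = w*y + 28 = 28 + w*y)
482/l(z(3, (3*4)*4), -18) = 482/(28 + (-9/2 + 3)*(-18)) = 482/(28 - 3/2*(-18)) = 482/(28 + 27) = 482/55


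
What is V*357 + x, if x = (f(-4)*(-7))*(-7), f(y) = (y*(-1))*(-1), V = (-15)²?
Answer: 80129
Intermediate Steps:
V = 225
f(y) = y (f(y) = -y*(-1) = y)
x = -196 (x = -4*(-7)*(-7) = 28*(-7) = -196)
V*357 + x = 225*357 - 196 = 80325 - 196 = 80129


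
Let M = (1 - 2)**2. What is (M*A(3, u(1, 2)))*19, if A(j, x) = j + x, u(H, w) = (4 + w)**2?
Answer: 741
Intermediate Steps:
M = 1 (M = (-1)**2 = 1)
(M*A(3, u(1, 2)))*19 = (1*(3 + (4 + 2)**2))*19 = (1*(3 + 6**2))*19 = (1*(3 + 36))*19 = (1*39)*19 = 39*19 = 741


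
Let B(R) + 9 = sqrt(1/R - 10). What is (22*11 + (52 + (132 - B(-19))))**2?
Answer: (8265 - I*sqrt(3629))**2/361 ≈ 1.8922e+5 - 2758.4*I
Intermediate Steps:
B(R) = -9 + sqrt(-10 + 1/R) (B(R) = -9 + sqrt(1/R - 10) = -9 + sqrt(-10 + 1/R))
(22*11 + (52 + (132 - B(-19))))**2 = (22*11 + (52 + (132 - (-9 + sqrt(-10 + 1/(-19))))))**2 = (242 + (52 + (132 - (-9 + sqrt(-10 - 1/19)))))**2 = (242 + (52 + (132 - (-9 + sqrt(-191/19)))))**2 = (242 + (52 + (132 - (-9 + I*sqrt(3629)/19))))**2 = (242 + (52 + (132 + (9 - I*sqrt(3629)/19))))**2 = (242 + (52 + (141 - I*sqrt(3629)/19)))**2 = (242 + (193 - I*sqrt(3629)/19))**2 = (435 - I*sqrt(3629)/19)**2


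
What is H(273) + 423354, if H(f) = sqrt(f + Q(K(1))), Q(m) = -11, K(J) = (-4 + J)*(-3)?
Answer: 423354 + sqrt(262) ≈ 4.2337e+5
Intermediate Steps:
K(J) = 12 - 3*J
H(f) = sqrt(-11 + f) (H(f) = sqrt(f - 11) = sqrt(-11 + f))
H(273) + 423354 = sqrt(-11 + 273) + 423354 = sqrt(262) + 423354 = 423354 + sqrt(262)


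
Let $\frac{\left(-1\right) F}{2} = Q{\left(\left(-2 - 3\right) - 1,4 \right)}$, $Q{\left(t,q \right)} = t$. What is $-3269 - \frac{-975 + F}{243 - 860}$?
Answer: $- \frac{2017936}{617} \approx -3270.6$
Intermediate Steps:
$F = 12$ ($F = - 2 \left(\left(-2 - 3\right) - 1\right) = - 2 \left(-5 - 1\right) = \left(-2\right) \left(-6\right) = 12$)
$-3269 - \frac{-975 + F}{243 - 860} = -3269 - \frac{-975 + 12}{243 - 860} = -3269 - - \frac{963}{-617} = -3269 - \left(-963\right) \left(- \frac{1}{617}\right) = -3269 - \frac{963}{617} = - \frac{2017936}{617}$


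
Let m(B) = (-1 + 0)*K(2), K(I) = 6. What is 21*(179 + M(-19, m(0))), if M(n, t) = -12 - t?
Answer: 3633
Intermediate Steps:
m(B) = -6 (m(B) = (-1 + 0)*6 = -1*6 = -6)
21*(179 + M(-19, m(0))) = 21*(179 + (-12 - 1*(-6))) = 21*(179 + (-12 + 6)) = 21*(179 - 6) = 21*173 = 3633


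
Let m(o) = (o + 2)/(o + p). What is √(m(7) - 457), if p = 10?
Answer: 4*I*√8245/17 ≈ 21.365*I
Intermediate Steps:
m(o) = (2 + o)/(10 + o) (m(o) = (o + 2)/(o + 10) = (2 + o)/(10 + o))
√(m(7) - 457) = √((2 + 7)/(10 + 7) - 457) = √(9/17 - 457) = √(-7760/17) = 4*I*√8245/17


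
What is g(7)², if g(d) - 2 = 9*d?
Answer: 4225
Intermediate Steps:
g(d) = 2 + 9*d
g(7)² = (2 + 9*7)² = (2 + 63)² = 65² = 4225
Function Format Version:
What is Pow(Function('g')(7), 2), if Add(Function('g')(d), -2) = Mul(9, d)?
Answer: 4225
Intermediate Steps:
Function('g')(d) = Add(2, Mul(9, d))
Pow(Function('g')(7), 2) = Pow(Add(2, Mul(9, 7)), 2) = Pow(Add(2, 63), 2) = Pow(65, 2) = 4225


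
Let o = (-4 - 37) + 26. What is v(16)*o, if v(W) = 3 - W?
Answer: 195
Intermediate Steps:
o = -15 (o = -41 + 26 = -15)
v(16)*o = (3 - 1*16)*(-15) = (3 - 16)*(-15) = -13*(-15) = 195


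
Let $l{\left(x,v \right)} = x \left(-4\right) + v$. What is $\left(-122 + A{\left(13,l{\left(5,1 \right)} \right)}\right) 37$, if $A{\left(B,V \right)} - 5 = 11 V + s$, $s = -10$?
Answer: $-12432$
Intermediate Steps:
$l{\left(x,v \right)} = v - 4 x$ ($l{\left(x,v \right)} = - 4 x + v = v - 4 x$)
$A{\left(B,V \right)} = -5 + 11 V$ ($A{\left(B,V \right)} = 5 + \left(11 V - 10\right) = 5 + \left(-10 + 11 V\right) = -5 + 11 V$)
$\left(-122 + A{\left(13,l{\left(5,1 \right)} \right)}\right) 37 = \left(-122 + \left(-5 + 11 \left(1 - 20\right)\right)\right) 37 = \left(-122 + \left(-5 + 11 \left(-19\right)\right)\right) 37 = \left(-122 - 214\right) 37 = \left(-336\right) 37 = -12432$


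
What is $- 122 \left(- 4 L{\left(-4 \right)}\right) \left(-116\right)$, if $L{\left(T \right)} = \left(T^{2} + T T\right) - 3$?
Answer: $-1641632$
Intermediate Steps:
$L{\left(T \right)} = -3 + 2 T^{2}$ ($L{\left(T \right)} = \left(T^{2} + T^{2}\right) - 3 = 2 T^{2} - 3 = -3 + 2 T^{2}$)
$- 122 \left(- 4 L{\left(-4 \right)}\right) \left(-116\right) = - 122 \left(- 4 \left(-3 + 2 \left(-4\right)^{2}\right)\right) \left(-116\right) = - 122 \left(- 4 \left(-3 + 2 \cdot 16\right)\right) \left(-116\right) = - 122 \left(- 4 \left(-3 + 32\right)\right) \left(-116\right) = - 122 \left(\left(-4\right) 29\right) \left(-116\right) = \left(-122\right) \left(-116\right) \left(-116\right) = 14152 \left(-116\right) = -1641632$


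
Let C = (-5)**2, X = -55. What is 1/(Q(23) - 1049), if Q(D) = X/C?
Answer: -5/5256 ≈ -0.00095129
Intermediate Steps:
C = 25
Q(D) = -11/5 (Q(D) = -55/25 = -55*1/25 = -11/5)
1/(Q(23) - 1049) = 1/(-11/5 - 1049) = 1/(-5256/5) = -5/5256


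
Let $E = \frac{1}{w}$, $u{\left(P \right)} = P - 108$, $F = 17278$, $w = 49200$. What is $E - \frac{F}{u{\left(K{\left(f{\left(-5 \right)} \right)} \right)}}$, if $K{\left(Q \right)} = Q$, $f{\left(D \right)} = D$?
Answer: $\frac{850077713}{5559600} \approx 152.9$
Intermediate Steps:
$u{\left(P \right)} = -108 + P$
$E = \frac{1}{49200} \approx 2.0325 \cdot 10^{-5}$
$E - \frac{F}{u{\left(K{\left(f{\left(-5 \right)} \right)} \right)}} = \frac{1}{49200} - \frac{17278}{-108 - 5} = \frac{1}{49200} - \frac{17278}{-113} = \frac{1}{49200} - 17278 \left(- \frac{1}{113}\right) = \frac{1}{49200} - - \frac{17278}{113} = \frac{1}{49200} + \frac{17278}{113} = \frac{850077713}{5559600}$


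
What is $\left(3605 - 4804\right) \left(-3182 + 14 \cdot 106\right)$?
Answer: $2035902$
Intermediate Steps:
$\left(3605 - 4804\right) \left(-3182 + 14 \cdot 106\right) = - 1199 \left(-3182 + 1484\right) = \left(-1199\right) \left(-1698\right) = 2035902$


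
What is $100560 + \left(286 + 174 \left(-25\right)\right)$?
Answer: $96496$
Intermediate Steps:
$100560 + \left(286 + 174 \left(-25\right)\right) = 100560 + \left(286 - 4350\right) = 100560 - 4064 = 96496$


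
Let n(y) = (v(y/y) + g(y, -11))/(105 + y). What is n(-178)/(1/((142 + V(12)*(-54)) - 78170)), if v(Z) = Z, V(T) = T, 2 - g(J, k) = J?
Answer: 14240356/73 ≈ 1.9507e+5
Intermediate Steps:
g(J, k) = 2 - J
n(y) = (3 - y)/(105 + y) (n(y) = (y/y + (2 - y))/(105 + y) = (1 + (2 - y))/(105 + y) = (3 - y)/(105 + y))
n(-178)/(1/((142 + V(12)*(-54)) - 78170)) = ((3 - 1*(-178))/(105 - 178))/(1/((142 + 12*(-54)) - 78170)) = ((3 + 178)/(-73))/(1/((142 - 648) - 78170)) = (-1/73*181)/(1/(-506 - 78170)) = -181/(73*(1/(-78676))) = -181/(73*(-1/78676)) = -181/73*(-78676) = 14240356/73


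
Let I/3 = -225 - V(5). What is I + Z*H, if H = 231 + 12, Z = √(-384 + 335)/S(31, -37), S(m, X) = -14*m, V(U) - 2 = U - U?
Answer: -681 - 243*I/62 ≈ -681.0 - 3.9194*I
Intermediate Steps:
V(U) = 2 (V(U) = 2 + (U - U) = 2 + 0 = 2)
Z = -I/62 (Z = √(-384 + 335)/((-14*31)) = √(-49)/(-434) = (7*I)*(-1/434) = -I/62 ≈ -0.016129*I)
I = -681 (I = 3*(-225 - 1*2) = 3*(-225 - 2) = 3*(-227) = -681)
H = 243
I + Z*H = -681 - I/62*243 = -681 - 243*I/62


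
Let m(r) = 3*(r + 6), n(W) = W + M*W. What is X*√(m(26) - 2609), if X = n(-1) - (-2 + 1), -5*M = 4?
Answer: 4*I*√2513/5 ≈ 40.104*I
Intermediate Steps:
M = -⅘ (M = -⅕*4 = -⅘ ≈ -0.80000)
n(W) = W/5 (n(W) = W - 4*W/5 = W/5)
m(r) = 18 + 3*r (m(r) = 3*(6 + r) = 18 + 3*r)
X = ⅘ (X = (⅕)*(-1) - (-2 + 1) = -⅕ - 1*(-1) = -⅕ + 1 = ⅘ ≈ 0.80000)
X*√(m(26) - 2609) = 4*√((18 + 3*26) - 2609)/5 = 4*√((18 + 78) - 2609)/5 = 4*√(96 - 2609)/5 = 4*√(-2513)/5 = 4*(I*√2513)/5 = 4*I*√2513/5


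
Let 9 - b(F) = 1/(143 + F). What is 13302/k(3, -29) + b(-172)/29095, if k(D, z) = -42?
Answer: -1870603001/5906285 ≈ -316.71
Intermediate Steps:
b(F) = 9 - 1/(143 + F)
13302/k(3, -29) + b(-172)/29095 = 13302/(-42) + ((1286 + 9*(-172))/(143 - 172))/29095 = 13302*(-1/42) + ((1286 - 1548)/(-29))*(1/29095) = -2217/7 - 1/29*(-262)*(1/29095) = -2217/7 + (262/29)*(1/29095) = -2217/7 + 262/843755 = -1870603001/5906285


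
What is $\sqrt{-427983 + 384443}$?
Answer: $2 i \sqrt{10885} \approx 208.66 i$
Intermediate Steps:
$\sqrt{-427983 + 384443} = \sqrt{-43540} = 2 i \sqrt{10885}$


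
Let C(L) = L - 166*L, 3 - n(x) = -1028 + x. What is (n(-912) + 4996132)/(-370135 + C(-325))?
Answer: -999615/63302 ≈ -15.791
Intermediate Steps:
n(x) = 1031 - x (n(x) = 3 - (-1028 + x) = 3 + (1028 - x) = 1031 - x)
C(L) = -165*L (C(L) = L - 166*L = -165*L)
(n(-912) + 4996132)/(-370135 + C(-325)) = ((1031 - 1*(-912)) + 4996132)/(-370135 - 165*(-325)) = ((1031 + 912) + 4996132)/(-370135 + 53625) = (1943 + 4996132)/(-316510) = 4998075*(-1/316510) = -999615/63302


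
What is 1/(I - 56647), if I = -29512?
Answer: -1/86159 ≈ -1.1606e-5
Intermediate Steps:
1/(I - 56647) = 1/(-29512 - 56647) = 1/(-86159) = -1/86159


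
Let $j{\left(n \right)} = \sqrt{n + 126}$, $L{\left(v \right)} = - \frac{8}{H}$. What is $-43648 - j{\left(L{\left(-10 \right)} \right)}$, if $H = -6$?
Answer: $-43648 - \frac{\sqrt{1146}}{3} \approx -43659.0$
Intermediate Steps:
$L{\left(v \right)} = \frac{4}{3}$ ($L{\left(v \right)} = - \frac{8}{-6} = \left(-8\right) \left(- \frac{1}{6}\right) = \frac{4}{3}$)
$j{\left(n \right)} = \sqrt{126 + n}$
$-43648 - j{\left(L{\left(-10 \right)} \right)} = -43648 - \sqrt{126 + \frac{4}{3}} = -43648 - \sqrt{\frac{382}{3}} = -43648 - \frac{\sqrt{1146}}{3}$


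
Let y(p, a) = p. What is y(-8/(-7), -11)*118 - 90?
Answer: 314/7 ≈ 44.857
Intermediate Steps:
y(-8/(-7), -11)*118 - 90 = -8/(-7)*118 - 90 = -8*(-⅐)*118 - 90 = (8/7)*118 - 90 = 944/7 - 90 = 314/7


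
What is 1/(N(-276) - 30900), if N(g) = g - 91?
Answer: -1/31267 ≈ -3.1983e-5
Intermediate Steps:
N(g) = -91 + g
1/(N(-276) - 30900) = 1/((-91 - 276) - 30900) = 1/(-367 - 30900) = 1/(-31267) = -1/31267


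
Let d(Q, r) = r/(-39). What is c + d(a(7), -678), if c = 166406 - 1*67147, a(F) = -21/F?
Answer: 1290593/13 ≈ 99276.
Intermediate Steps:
d(Q, r) = -r/39 (d(Q, r) = r*(-1/39) = -r/39)
c = 99259 (c = 166406 - 67147 = 99259)
c + d(a(7), -678) = 99259 - 1/39*(-678) = 99259 + 226/13 = 1290593/13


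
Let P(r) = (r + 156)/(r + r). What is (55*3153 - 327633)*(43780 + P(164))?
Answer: -276824394360/41 ≈ -6.7518e+9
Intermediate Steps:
P(r) = (156 + r)/(2*r) (P(r) = (156 + r)/((2*r)) = (156 + r)*(1/(2*r)) = (156 + r)/(2*r))
(55*3153 - 327633)*(43780 + P(164)) = (55*3153 - 327633)*(43780 + (½)*(156 + 164)/164) = (173415 - 327633)*(43780 + (½)*(1/164)*320) = -154218*(43780 + 40/41) = -154218*1795020/41 = -276824394360/41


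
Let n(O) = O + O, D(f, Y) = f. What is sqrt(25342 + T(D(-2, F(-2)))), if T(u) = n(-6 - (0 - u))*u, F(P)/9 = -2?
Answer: sqrt(25374) ≈ 159.29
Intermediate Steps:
F(P) = -18 (F(P) = 9*(-2) = -18)
n(O) = 2*O
T(u) = u*(-12 + 2*u) (T(u) = (2*(-6 - (0 - u)))*u = (2*(-6 - (-1)*u))*u = (2*(-6 + u))*u = (-12 + 2*u)*u = u*(-12 + 2*u))
sqrt(25342 + T(D(-2, F(-2)))) = sqrt(25342 + 2*(-2)*(-6 - 2)) = sqrt(25342 + 2*(-2)*(-8)) = sqrt(25342 + 32) = sqrt(25374)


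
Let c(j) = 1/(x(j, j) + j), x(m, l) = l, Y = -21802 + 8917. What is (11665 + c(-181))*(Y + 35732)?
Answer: 96476689463/362 ≈ 2.6651e+8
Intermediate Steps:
Y = -12885
c(j) = 1/(2*j) (c(j) = 1/(j + j) = 1/(2*j))
(11665 + c(-181))*(Y + 35732) = (11665 + (½)/(-181))*(-12885 + 35732) = (11665 + (½)*(-1/181))*22847 = (11665 - 1/362)*22847 = (4222729/362)*22847 = 96476689463/362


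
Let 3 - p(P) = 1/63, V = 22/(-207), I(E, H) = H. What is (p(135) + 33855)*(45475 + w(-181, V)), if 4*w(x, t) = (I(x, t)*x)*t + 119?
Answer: 16636201936050931/10797948 ≈ 1.5407e+9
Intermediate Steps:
V = -22/207 (V = 22*(-1/207) = -22/207 ≈ -0.10628)
p(P) = 188/63 (p(P) = 3 - 1/63 = 188/63)
w(x, t) = 119/4 + x*t²/4 (w(x, t) = ((t*x)*t + 119)/4 = (x*t² + 119)/4 = (119 + x*t²)/4 = 119/4 + x*t²/4)
(p(135) + 33855)*(45475 + w(-181, V)) = (188/63 + 33855)*(45475 + (119/4 + (¼)*(-181)*(-22/207)²)) = 2133053*(45475 + (119/4 + (¼)*(-181)*(484/42849)))/63 = 2133053*(45475 + (119/4 - 21901/42849))/63 = 2133053*(45475 + 5011427/171396)/63 = (2133053/63)*(7799244527/171396) = 16636201936050931/10797948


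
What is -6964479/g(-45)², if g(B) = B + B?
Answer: -773831/900 ≈ -859.81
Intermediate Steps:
g(B) = 2*B
-6964479/g(-45)² = -6964479/((2*(-45))²) = -6964479/((-90)²) = -6964479/8100 = -6964479*1/8100 = -773831/900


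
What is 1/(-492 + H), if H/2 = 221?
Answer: -1/50 ≈ -0.020000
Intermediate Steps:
H = 442 (H = 2*221 = 442)
1/(-492 + H) = 1/(-492 + 442) = 1/(-50) = -1/50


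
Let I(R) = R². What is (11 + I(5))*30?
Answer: 1080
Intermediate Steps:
(11 + I(5))*30 = (11 + 5²)*30 = (11 + 25)*30 = 36*30 = 1080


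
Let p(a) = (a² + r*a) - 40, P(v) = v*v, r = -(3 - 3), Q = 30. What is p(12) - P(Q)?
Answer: -796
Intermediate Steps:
r = 0 (r = -1*0 = 0)
P(v) = v²
p(a) = -40 + a² (p(a) = (a² + 0*a) - 40 = (a² + 0) - 40 = a² - 40 = -40 + a²)
p(12) - P(Q) = (-40 + 12²) - 1*30² = (-40 + 144) - 1*900 = 104 - 900 = -796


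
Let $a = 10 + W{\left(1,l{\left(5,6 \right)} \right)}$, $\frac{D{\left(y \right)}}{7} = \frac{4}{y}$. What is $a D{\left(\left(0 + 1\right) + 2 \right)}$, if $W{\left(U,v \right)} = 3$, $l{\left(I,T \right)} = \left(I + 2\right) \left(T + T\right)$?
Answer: $\frac{364}{3} \approx 121.33$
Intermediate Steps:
$l{\left(I,T \right)} = 2 T \left(2 + I\right)$ ($l{\left(I,T \right)} = \left(2 + I\right) 2 T = 2 T \left(2 + I\right)$)
$D{\left(y \right)} = \frac{28}{y}$ ($D{\left(y \right)} = 7 \frac{4}{y} = \frac{28}{y}$)
$a = 13$ ($a = 10 + 3 = 13$)
$a D{\left(\left(0 + 1\right) + 2 \right)} = 13 \frac{28}{\left(0 + 1\right) + 2} = 13 \frac{28}{1 + 2} = 13 \cdot \frac{28}{3} = \frac{364}{3}$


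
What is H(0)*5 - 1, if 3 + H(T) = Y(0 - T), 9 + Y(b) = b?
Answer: -61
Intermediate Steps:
Y(b) = -9 + b
H(T) = -12 - T (H(T) = -3 + (-9 + (0 - T)) = -3 + (-9 - T) = -12 - T)
H(0)*5 - 1 = (-12 - 1*0)*5 - 1 = (-12 + 0)*5 - 1 = -12*5 - 1 = -60 - 1 = -61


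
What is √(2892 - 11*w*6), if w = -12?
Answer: 2*√921 ≈ 60.696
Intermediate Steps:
√(2892 - 11*w*6) = √(2892 - 11*(-12)*6) = √(2892 + 132*6) = √(2892 + 792) = √3684 = 2*√921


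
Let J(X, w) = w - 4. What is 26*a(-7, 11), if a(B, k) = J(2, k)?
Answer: 182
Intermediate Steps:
J(X, w) = -4 + w
a(B, k) = -4 + k
26*a(-7, 11) = 26*(-4 + 11) = 26*7 = 182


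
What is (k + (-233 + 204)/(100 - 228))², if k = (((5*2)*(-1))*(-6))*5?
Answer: 1476788041/16384 ≈ 90136.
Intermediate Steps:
k = 300 (k = ((10*(-1))*(-6))*5 = -10*(-6)*5 = 60*5 = 300)
(k + (-233 + 204)/(100 - 228))² = (300 + (-233 + 204)/(100 - 228))² = (300 - 29/(-128))² = (300 - 29*(-1/128))² = (300 + 29/128)² = (38429/128)² = 1476788041/16384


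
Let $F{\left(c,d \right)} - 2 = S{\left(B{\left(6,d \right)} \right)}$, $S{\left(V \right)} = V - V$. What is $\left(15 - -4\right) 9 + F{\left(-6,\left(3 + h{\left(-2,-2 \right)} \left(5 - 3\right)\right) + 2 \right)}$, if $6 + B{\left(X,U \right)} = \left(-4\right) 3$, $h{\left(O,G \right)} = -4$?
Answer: $173$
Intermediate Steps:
$B{\left(X,U \right)} = -18$ ($B{\left(X,U \right)} = -6 - 12 = -18$)
$S{\left(V \right)} = 0$
$F{\left(c,d \right)} = 2$ ($F{\left(c,d \right)} = 2 + 0 = 2$)
$\left(15 - -4\right) 9 + F{\left(-6,\left(3 + h{\left(-2,-2 \right)} \left(5 - 3\right)\right) + 2 \right)} = \left(15 - -4\right) 9 + 2 = \left(15 + 4\right) 9 + 2 = 19 \cdot 9 + 2 = 171 + 2 = 173$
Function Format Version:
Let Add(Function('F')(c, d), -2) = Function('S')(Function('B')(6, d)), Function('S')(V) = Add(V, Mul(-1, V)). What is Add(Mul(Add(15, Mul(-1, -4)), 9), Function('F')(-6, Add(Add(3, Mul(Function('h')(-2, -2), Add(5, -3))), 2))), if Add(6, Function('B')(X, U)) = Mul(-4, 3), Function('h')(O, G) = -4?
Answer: 173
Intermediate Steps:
Function('B')(X, U) = -18 (Function('B')(X, U) = Add(-6, Mul(-4, 3)) = Add(-6, -12) = -18)
Function('S')(V) = 0
Function('F')(c, d) = 2 (Function('F')(c, d) = Add(2, 0) = 2)
Add(Mul(Add(15, Mul(-1, -4)), 9), Function('F')(-6, Add(Add(3, Mul(Function('h')(-2, -2), Add(5, -3))), 2))) = Add(Mul(Add(15, Mul(-1, -4)), 9), 2) = Add(Mul(Add(15, 4), 9), 2) = Add(Mul(19, 9), 2) = Add(171, 2) = 173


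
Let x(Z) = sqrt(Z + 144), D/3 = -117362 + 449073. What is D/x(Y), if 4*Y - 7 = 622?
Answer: 1990266*sqrt(1205)/1205 ≈ 57335.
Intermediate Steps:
Y = 629/4 (Y = 7/4 + (1/4)*622 = 7/4 + 311/2 = 629/4 ≈ 157.25)
D = 995133 (D = 3*(-117362 + 449073) = 3*331711 = 995133)
x(Z) = sqrt(144 + Z)
D/x(Y) = 995133/(sqrt(144 + 629/4)) = 995133/(sqrt(1205/4)) = 995133/((sqrt(1205)/2)) = 995133*(2*sqrt(1205)/1205) = 1990266*sqrt(1205)/1205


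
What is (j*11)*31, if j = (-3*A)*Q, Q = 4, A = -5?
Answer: 20460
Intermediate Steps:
j = 60 (j = -3*(-5)*4 = 15*4 = 60)
(j*11)*31 = (60*11)*31 = 660*31 = 20460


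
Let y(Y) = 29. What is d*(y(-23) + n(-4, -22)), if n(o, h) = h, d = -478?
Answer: -3346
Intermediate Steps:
d*(y(-23) + n(-4, -22)) = -478*(29 - 22) = -478*7 = -3346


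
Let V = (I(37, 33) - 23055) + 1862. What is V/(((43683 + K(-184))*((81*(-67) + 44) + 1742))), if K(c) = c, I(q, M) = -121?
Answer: 21314/158379859 ≈ 0.00013458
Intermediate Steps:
V = -21314 (V = (-121 - 23055) + 1862 = -23176 + 1862 = -21314)
V/(((43683 + K(-184))*((81*(-67) + 44) + 1742))) = -21314*1/((43683 - 184)*((81*(-67) + 44) + 1742)) = -21314*1/(43499*((-5427 + 44) + 1742)) = -21314*1/(43499*(-5383 + 1742)) = -21314/(43499*(-3641)) = -21314/(-158379859) = -21314*(-1/158379859) = 21314/158379859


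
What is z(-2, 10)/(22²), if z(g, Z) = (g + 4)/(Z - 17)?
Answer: -1/1694 ≈ -0.00059032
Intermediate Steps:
z(g, Z) = (4 + g)/(-17 + Z)
z(-2, 10)/(22²) = ((4 - 2)/(-17 + 10))/(22²) = (2/(-7))/484 = -⅐*2*(1/484) = -2/7*1/484 = -1/1694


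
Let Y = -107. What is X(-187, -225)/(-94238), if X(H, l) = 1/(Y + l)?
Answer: 1/31287016 ≈ 3.1962e-8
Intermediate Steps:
X(H, l) = 1/(-107 + l)
X(-187, -225)/(-94238) = 1/(-107 - 225*(-94238)) = -1/94238/(-332) = -1/332*(-1/94238) = 1/31287016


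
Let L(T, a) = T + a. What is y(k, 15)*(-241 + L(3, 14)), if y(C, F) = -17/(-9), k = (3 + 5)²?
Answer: -3808/9 ≈ -423.11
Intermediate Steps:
k = 64 (k = 8² = 64)
y(C, F) = 17/9 (y(C, F) = -17*(-⅑) = 17/9)
y(k, 15)*(-241 + L(3, 14)) = 17*(-241 + (3 + 14))/9 = 17*(-241 + 17)/9 = (17/9)*(-224) = -3808/9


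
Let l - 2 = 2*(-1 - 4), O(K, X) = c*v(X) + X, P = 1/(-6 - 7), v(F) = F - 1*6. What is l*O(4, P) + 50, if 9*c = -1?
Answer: 5290/117 ≈ 45.214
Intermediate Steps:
v(F) = -6 + F (v(F) = F - 6 = -6 + F)
c = -⅑ (c = (⅑)*(-1) = -⅑ ≈ -0.11111)
P = -1/13 (P = 1/(-13) = -1/13 ≈ -0.076923)
O(K, X) = ⅔ + 8*X/9 (O(K, X) = -(-6 + X)/9 + X = (⅔ - X/9) + X = ⅔ + 8*X/9)
l = -8 (l = 2 + 2*(-1 - 4) = 2 + 2*(-5) = 2 - 10 = -8)
l*O(4, P) + 50 = -8*(⅔ + (8/9)*(-1/13)) + 50 = -8*(⅔ - 8/117) + 50 = -8*70/117 + 50 = -560/117 + 50 = 5290/117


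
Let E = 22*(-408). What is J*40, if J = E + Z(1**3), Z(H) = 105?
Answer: -354840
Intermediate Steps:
E = -8976
J = -8871 (J = -8976 + 105 = -8871)
J*40 = -8871*40 = -354840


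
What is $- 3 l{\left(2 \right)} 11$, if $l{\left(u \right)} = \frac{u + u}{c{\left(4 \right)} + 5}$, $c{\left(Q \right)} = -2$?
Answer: $-44$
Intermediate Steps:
$l{\left(u \right)} = \frac{2 u}{3}$ ($l{\left(u \right)} = \frac{u + u}{-2 + 5} = \frac{2 u}{3}$)
$- 3 l{\left(2 \right)} 11 = - 3 \cdot \frac{2}{3} \cdot 2 \cdot 11 = \left(-3\right) \frac{4}{3} \cdot 11 = \left(-4\right) 11 = -44$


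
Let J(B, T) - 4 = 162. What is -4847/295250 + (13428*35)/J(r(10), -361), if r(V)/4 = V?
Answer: 69380395199/24505750 ≈ 2831.2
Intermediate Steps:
r(V) = 4*V
J(B, T) = 166 (J(B, T) = 4 + 162 = 166)
-4847/295250 + (13428*35)/J(r(10), -361) = -4847/295250 + (13428*35)/166 = -4847*1/295250 + 469980*(1/166) = -4847/295250 + 234990/83 = 69380395199/24505750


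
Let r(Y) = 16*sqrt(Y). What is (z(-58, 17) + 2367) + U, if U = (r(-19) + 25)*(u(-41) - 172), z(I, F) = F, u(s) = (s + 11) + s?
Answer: -3691 - 3888*I*sqrt(19) ≈ -3691.0 - 16947.0*I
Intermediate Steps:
u(s) = 11 + 2*s (u(s) = (11 + s) + s = 11 + 2*s)
U = -6075 - 3888*I*sqrt(19) (U = (16*sqrt(-19) + 25)*((11 + 2*(-41)) - 172) = (16*(I*sqrt(19)) + 25)*((11 - 82) - 172) = (16*I*sqrt(19) + 25)*(-71 - 172) = (25 + 16*I*sqrt(19))*(-243) = -6075 - 3888*I*sqrt(19) ≈ -6075.0 - 16947.0*I)
(z(-58, 17) + 2367) + U = (17 + 2367) + (-6075 - 3888*I*sqrt(19)) = 2384 + (-6075 - 3888*I*sqrt(19)) = -3691 - 3888*I*sqrt(19)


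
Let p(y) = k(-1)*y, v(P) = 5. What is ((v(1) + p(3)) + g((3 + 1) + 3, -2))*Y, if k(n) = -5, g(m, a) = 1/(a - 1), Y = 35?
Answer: -1085/3 ≈ -361.67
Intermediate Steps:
g(m, a) = 1/(-1 + a)
p(y) = -5*y
((v(1) + p(3)) + g((3 + 1) + 3, -2))*Y = ((5 - 5*3) + 1/(-1 - 2))*35 = ((5 - 15) + 1/(-3))*35 = (-10 - ⅓)*35 = -31/3*35 = -1085/3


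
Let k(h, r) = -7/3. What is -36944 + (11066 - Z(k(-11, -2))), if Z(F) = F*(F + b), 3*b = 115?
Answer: -25794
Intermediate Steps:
b = 115/3 (b = (⅓)*115 = 115/3 ≈ 38.333)
k(h, r) = -7/3 (k(h, r) = -7*⅓ = -7/3)
Z(F) = F*(115/3 + F) (Z(F) = F*(F + 115/3) = F*(115/3 + F))
-36944 + (11066 - Z(k(-11, -2))) = -36944 + (11066 - (-7)*(115 + 3*(-7/3))/(3*3)) = -36944 + (11066 - (-7)*(115 - 7)/(3*3)) = -36944 + (11066 - (-7)*108/(3*3)) = -36944 + (11066 - 1*(-84)) = -36944 + (11066 + 84) = -36944 + 11150 = -25794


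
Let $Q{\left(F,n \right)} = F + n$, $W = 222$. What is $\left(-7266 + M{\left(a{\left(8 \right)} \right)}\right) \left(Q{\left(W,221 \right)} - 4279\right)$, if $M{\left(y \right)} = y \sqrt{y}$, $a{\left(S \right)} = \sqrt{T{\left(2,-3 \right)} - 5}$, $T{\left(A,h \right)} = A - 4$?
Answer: $27872376 - 3836 \cdot 7^{\frac{3}{4}} i^{\frac{3}{2}} \approx 2.7884 \cdot 10^{7} - 11673.0 i$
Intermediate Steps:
$T{\left(A,h \right)} = -4 + A$
$a{\left(S \right)} = i \sqrt{7}$ ($a{\left(S \right)} = \sqrt{\left(-4 + 2\right) - 5} = \sqrt{-2 - 5} = \sqrt{-7} = i \sqrt{7}$)
$M{\left(y \right)} = y^{\frac{3}{2}}$
$\left(-7266 + M{\left(a{\left(8 \right)} \right)}\right) \left(Q{\left(W,221 \right)} - 4279\right) = \left(-7266 + \left(i \sqrt{7}\right)^{\frac{3}{2}}\right) \left(\left(222 + 221\right) - 4279\right) = \left(-7266 + 7^{\frac{3}{4}} i^{\frac{3}{2}}\right) \left(443 - 4279\right) = \left(-7266 + 7^{\frac{3}{4}} i^{\frac{3}{2}}\right) \left(-3836\right) = 27872376 - 3836 \cdot 7^{\frac{3}{4}} i^{\frac{3}{2}}$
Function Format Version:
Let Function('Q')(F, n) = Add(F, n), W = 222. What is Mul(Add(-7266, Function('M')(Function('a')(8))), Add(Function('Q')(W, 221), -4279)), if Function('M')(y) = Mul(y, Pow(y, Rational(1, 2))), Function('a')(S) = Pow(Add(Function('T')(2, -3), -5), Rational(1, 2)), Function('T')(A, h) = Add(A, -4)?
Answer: Add(27872376, Mul(-3836, Pow(7, Rational(3, 4)), Pow(I, Rational(3, 2)))) ≈ Add(2.7884e+7, Mul(-11673., I))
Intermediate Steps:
Function('T')(A, h) = Add(-4, A)
Function('a')(S) = Mul(I, Pow(7, Rational(1, 2))) (Function('a')(S) = Pow(Add(Add(-4, 2), -5), Rational(1, 2)) = Pow(Add(-2, -5), Rational(1, 2)) = Pow(-7, Rational(1, 2)) = Mul(I, Pow(7, Rational(1, 2))))
Function('M')(y) = Pow(y, Rational(3, 2))
Mul(Add(-7266, Function('M')(Function('a')(8))), Add(Function('Q')(W, 221), -4279)) = Mul(Add(-7266, Pow(Mul(I, Pow(7, Rational(1, 2))), Rational(3, 2))), Add(Add(222, 221), -4279)) = Mul(Add(-7266, Mul(Pow(7, Rational(3, 4)), Pow(I, Rational(3, 2)))), Add(443, -4279)) = Mul(Add(-7266, Mul(Pow(7, Rational(3, 4)), Pow(I, Rational(3, 2)))), -3836) = Add(27872376, Mul(-3836, Pow(7, Rational(3, 4)), Pow(I, Rational(3, 2))))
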